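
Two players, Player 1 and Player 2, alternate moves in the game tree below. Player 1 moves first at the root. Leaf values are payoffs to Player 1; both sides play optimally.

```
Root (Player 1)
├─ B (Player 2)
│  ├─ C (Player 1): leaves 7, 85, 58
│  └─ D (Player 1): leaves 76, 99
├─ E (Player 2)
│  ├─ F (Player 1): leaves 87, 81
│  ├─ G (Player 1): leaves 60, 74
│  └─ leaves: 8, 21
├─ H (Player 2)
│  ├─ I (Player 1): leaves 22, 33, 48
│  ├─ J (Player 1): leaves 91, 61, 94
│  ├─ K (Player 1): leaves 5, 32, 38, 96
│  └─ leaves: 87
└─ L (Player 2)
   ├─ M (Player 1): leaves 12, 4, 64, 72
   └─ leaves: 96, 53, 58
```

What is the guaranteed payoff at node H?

I: max(22, 33, 48) = 48
J: max(91, 61, 94) = 94
K: max(5, 32, 38, 96) = 96
H: min(48, 94, 96, 87) = 48

48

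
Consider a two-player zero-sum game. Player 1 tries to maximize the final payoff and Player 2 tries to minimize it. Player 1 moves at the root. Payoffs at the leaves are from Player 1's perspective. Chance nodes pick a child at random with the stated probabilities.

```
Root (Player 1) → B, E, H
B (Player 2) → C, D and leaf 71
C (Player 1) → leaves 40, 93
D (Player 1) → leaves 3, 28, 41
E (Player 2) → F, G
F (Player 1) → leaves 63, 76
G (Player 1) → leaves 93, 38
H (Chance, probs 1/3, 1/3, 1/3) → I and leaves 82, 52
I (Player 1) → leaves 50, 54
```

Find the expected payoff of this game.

C (Player 1): max(40, 93) = 93
D (Player 1): max(3, 28, 41) = 41
B (Player 2): min(93, 41, 71) = 41
F (Player 1): max(63, 76) = 76
G (Player 1): max(93, 38) = 93
E (Player 2): min(76, 93) = 76
I (Player 1): max(50, 54) = 54
H (Chance): 1/3·54 + 1/3·82 + 1/3·52 = 62.67
Root (Player 1): max(41, 76, 62.67) = 76

76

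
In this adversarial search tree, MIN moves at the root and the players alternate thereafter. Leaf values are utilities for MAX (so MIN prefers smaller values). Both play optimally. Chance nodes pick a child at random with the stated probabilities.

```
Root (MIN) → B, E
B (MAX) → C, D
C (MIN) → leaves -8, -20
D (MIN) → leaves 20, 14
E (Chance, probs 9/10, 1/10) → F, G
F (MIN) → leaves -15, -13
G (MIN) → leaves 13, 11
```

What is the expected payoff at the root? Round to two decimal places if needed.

C (MIN): min(-8, -20) = -20
D (MIN): min(20, 14) = 14
B (MAX): max(-20, 14) = 14
F (MIN): min(-15, -13) = -15
G (MIN): min(13, 11) = 11
E (Chance): 9/10·-15 + 1/10·11 = -12.4
Root (MIN): min(14, -12.4) = -12.4

-12.4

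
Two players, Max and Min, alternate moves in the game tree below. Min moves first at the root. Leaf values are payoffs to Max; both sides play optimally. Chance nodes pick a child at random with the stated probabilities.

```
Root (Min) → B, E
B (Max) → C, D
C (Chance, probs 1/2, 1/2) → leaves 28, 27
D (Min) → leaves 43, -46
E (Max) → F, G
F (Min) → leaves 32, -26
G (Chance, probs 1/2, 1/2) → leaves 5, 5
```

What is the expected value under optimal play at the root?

5

C (Chance): 1/2·28 + 1/2·27 = 27.5
D (Min): min(43, -46) = -46
B (Max): max(27.5, -46) = 27.5
F (Min): min(32, -26) = -26
G (Chance): 1/2·5 + 1/2·5 = 5
E (Max): max(-26, 5) = 5
Root (Min): min(27.5, 5) = 5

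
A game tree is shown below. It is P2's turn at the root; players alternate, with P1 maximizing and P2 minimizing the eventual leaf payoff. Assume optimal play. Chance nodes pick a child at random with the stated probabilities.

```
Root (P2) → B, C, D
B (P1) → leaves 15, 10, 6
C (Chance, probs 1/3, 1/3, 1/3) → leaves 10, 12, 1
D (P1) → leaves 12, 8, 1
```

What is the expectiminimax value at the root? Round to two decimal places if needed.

B (P1): max(15, 10, 6) = 15
C (Chance): 1/3·10 + 1/3·12 + 1/3·1 = 7.67
D (P1): max(12, 8, 1) = 12
Root (P2): min(15, 7.67, 12) = 7.67

7.67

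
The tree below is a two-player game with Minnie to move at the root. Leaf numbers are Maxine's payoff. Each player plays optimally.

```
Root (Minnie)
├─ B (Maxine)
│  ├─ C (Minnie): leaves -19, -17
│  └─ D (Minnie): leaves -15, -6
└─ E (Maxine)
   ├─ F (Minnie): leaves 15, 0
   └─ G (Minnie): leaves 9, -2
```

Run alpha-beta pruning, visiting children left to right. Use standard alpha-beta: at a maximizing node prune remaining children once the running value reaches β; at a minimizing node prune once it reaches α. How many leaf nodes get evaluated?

6

C [α=-∞,β=+∞]: v=-19
D [α=-19,β=+∞]: v=-15
B [α=-∞,β=+∞]: v=-15
F [α=-∞,β=-15]: v=0
E [α=-∞,β=-15]: v=0 after child 1 ≥ β → β-cutoff, skip 1
Root [α=-∞,β=+∞]: v=-15
Leaves evaluated: 6 of 8.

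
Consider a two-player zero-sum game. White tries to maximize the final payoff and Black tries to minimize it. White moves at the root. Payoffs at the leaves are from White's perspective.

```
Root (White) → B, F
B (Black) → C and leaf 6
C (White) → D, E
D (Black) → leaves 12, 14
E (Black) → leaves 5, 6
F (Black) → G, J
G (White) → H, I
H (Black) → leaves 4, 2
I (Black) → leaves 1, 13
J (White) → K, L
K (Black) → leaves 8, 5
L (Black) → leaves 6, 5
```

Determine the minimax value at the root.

D (Black): min(12, 14) = 12
E (Black): min(5, 6) = 5
C (White): max(12, 5) = 12
B (Black): min(12, 6) = 6
H (Black): min(4, 2) = 2
I (Black): min(1, 13) = 1
G (White): max(2, 1) = 2
K (Black): min(8, 5) = 5
L (Black): min(6, 5) = 5
J (White): max(5, 5) = 5
F (Black): min(2, 5) = 2
Root (White): max(6, 2) = 6

6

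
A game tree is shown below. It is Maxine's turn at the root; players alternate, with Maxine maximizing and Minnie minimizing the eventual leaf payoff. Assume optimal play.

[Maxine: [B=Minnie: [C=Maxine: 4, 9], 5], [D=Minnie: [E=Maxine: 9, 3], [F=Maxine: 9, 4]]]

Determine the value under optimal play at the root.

9

C (Maxine): max(4, 9) = 9
B (Minnie): min(9, 5) = 5
E (Maxine): max(9, 3) = 9
F (Maxine): max(9, 4) = 9
D (Minnie): min(9, 9) = 9
Root (Maxine): max(5, 9) = 9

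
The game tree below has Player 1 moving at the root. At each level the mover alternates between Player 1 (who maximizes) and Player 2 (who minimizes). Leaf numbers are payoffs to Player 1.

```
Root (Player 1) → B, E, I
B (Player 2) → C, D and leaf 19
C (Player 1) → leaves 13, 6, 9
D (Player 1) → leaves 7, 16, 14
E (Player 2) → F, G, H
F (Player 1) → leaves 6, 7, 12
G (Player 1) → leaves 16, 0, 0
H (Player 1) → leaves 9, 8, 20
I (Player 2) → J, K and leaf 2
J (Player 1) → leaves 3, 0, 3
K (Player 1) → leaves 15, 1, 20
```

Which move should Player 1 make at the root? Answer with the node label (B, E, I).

B

C (Player 1): max(13, 6, 9) = 13
D (Player 1): max(7, 16, 14) = 16
B (Player 2): min(13, 16, 19) = 13
F (Player 1): max(6, 7, 12) = 12
G (Player 1): max(16, 0, 0) = 16
H (Player 1): max(9, 8, 20) = 20
E (Player 2): min(12, 16, 20) = 12
J (Player 1): max(3, 0, 3) = 3
K (Player 1): max(15, 1, 20) = 20
I (Player 2): min(3, 20, 2) = 2
Root (Player 1): max(13, 12, 2) = 13
Player 1 picks the child with the highest value: B (value 13).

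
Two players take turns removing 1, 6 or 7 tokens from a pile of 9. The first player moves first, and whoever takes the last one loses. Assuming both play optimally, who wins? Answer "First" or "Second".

First

Mark each pile size as W (mover wins) or L (mover loses):
i:   0  1  2  3  4  5  6  7  8  9
     W  L  W  L  W  L  W  W  W  W
Position 9 is W, so the first player wins.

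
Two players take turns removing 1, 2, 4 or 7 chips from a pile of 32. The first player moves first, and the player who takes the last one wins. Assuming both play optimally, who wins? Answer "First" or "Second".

Positions where the player to move wins (W) vs loses (L):
i:   0  1  2  3  4  5  6  7  8  9 10 11 12 13 14 15 16 17 18 19 20 21 22 23 24 25 26 27 28 29 30 31 32
     L  W  W  L  W  W  L  W  W  L  W  W  L  W  W  L  W  W  L  W  W  L  W  W  L  W  W  L  W  W  L  W  W
Position 32 is W, so the first player wins.

First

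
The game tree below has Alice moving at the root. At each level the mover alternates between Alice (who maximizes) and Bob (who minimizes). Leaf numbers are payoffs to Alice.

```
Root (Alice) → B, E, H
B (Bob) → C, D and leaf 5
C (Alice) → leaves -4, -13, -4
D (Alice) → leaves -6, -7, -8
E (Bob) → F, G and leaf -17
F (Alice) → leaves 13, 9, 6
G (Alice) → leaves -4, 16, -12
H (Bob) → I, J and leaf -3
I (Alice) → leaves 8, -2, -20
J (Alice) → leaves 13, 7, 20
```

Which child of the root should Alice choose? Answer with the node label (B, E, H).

H

C (Alice): max(-4, -13, -4) = -4
D (Alice): max(-6, -7, -8) = -6
B (Bob): min(-4, -6, 5) = -6
F (Alice): max(13, 9, 6) = 13
G (Alice): max(-4, 16, -12) = 16
E (Bob): min(13, 16, -17) = -17
I (Alice): max(8, -2, -20) = 8
J (Alice): max(13, 7, 20) = 20
H (Bob): min(8, 20, -3) = -3
Root (Alice): max(-6, -17, -3) = -3
Alice picks the child with the highest value: H (value -3).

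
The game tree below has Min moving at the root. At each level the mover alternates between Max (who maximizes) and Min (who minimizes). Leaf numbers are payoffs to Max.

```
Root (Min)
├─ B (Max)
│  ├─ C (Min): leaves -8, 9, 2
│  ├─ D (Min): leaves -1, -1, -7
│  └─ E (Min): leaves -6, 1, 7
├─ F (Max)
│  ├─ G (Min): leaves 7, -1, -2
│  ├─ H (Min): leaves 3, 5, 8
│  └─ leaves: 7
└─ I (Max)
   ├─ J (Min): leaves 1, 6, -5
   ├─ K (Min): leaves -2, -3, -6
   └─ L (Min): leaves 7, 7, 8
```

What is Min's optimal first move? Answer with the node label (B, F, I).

C (Min): min(-8, 9, 2) = -8
D (Min): min(-1, -1, -7) = -7
E (Min): min(-6, 1, 7) = -6
B (Max): max(-8, -7, -6) = -6
G (Min): min(7, -1, -2) = -2
H (Min): min(3, 5, 8) = 3
F (Max): max(-2, 3, 7) = 7
J (Min): min(1, 6, -5) = -5
K (Min): min(-2, -3, -6) = -6
L (Min): min(7, 7, 8) = 7
I (Max): max(-5, -6, 7) = 7
Root (Min): min(-6, 7, 7) = -6
Min picks the child with the lowest value: B (value -6).

B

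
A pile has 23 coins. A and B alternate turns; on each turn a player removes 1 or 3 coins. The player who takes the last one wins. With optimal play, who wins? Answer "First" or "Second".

First

Mark each pile size as W (mover wins) or L (mover loses):
i:   0  1  2  3  4  5  6  7  8  9 10 11 12 13 14 15 16 17 18 19 20 21 22 23
     L  W  L  W  L  W  L  W  L  W  L  W  L  W  L  W  L  W  L  W  L  W  L  W
Position 23 is W, so the first player wins.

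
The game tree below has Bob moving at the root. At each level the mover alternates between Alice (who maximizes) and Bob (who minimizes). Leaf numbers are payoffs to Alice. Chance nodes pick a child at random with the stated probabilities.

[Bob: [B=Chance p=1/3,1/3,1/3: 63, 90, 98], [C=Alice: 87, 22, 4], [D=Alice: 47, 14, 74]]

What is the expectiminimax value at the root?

B (Chance): 1/3·63 + 1/3·90 + 1/3·98 = 83.67
C (Alice): max(87, 22, 4) = 87
D (Alice): max(47, 14, 74) = 74
Root (Bob): min(83.67, 87, 74) = 74

74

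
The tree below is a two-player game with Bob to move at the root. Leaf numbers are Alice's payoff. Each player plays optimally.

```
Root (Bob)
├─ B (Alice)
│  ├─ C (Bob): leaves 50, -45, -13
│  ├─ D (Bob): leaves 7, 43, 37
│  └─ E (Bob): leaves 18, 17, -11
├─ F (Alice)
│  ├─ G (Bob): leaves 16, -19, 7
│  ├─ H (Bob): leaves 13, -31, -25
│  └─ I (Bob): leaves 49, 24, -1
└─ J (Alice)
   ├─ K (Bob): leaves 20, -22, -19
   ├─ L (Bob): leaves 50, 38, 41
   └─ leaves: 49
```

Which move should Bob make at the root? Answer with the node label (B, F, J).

F

C (Bob): min(50, -45, -13) = -45
D (Bob): min(7, 43, 37) = 7
E (Bob): min(18, 17, -11) = -11
B (Alice): max(-45, 7, -11) = 7
G (Bob): min(16, -19, 7) = -19
H (Bob): min(13, -31, -25) = -31
I (Bob): min(49, 24, -1) = -1
F (Alice): max(-19, -31, -1) = -1
K (Bob): min(20, -22, -19) = -22
L (Bob): min(50, 38, 41) = 38
J (Alice): max(-22, 38, 49) = 49
Root (Bob): min(7, -1, 49) = -1
Bob picks the child with the lowest value: F (value -1).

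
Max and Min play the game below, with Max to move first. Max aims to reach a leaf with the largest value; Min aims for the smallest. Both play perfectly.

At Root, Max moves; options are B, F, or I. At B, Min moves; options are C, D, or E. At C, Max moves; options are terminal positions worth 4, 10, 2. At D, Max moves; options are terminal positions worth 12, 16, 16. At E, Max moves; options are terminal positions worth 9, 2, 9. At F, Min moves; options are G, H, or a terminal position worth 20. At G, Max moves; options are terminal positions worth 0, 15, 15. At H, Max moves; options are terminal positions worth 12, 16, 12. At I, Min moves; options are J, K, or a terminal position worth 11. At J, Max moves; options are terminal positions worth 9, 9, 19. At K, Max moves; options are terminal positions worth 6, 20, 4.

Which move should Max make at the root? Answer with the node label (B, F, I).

F

C (Max): max(4, 10, 2) = 10
D (Max): max(12, 16, 16) = 16
E (Max): max(9, 2, 9) = 9
B (Min): min(10, 16, 9) = 9
G (Max): max(0, 15, 15) = 15
H (Max): max(12, 16, 12) = 16
F (Min): min(15, 16, 20) = 15
J (Max): max(9, 9, 19) = 19
K (Max): max(6, 20, 4) = 20
I (Min): min(19, 20, 11) = 11
Root (Max): max(9, 15, 11) = 15
Max picks the child with the highest value: F (value 15).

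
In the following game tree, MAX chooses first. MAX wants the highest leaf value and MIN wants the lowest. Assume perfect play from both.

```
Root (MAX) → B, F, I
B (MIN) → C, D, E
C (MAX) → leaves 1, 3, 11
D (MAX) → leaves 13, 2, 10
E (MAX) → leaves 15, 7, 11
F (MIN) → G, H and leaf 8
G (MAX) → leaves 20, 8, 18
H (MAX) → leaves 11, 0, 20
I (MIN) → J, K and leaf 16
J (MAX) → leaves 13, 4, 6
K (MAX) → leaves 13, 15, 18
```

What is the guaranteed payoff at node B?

11

C: max(1, 3, 11) = 11
D: max(13, 2, 10) = 13
E: max(15, 7, 11) = 15
B: min(11, 13, 15) = 11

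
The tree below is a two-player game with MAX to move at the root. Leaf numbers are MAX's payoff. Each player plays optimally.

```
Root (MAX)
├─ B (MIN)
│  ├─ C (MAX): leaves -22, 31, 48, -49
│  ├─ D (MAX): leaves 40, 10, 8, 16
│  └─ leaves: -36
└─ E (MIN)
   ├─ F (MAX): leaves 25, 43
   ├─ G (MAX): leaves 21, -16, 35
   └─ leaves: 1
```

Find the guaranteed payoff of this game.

C (MAX): max(-22, 31, 48, -49) = 48
D (MAX): max(40, 10, 8, 16) = 40
B (MIN): min(48, 40, -36) = -36
F (MAX): max(25, 43) = 43
G (MAX): max(21, -16, 35) = 35
E (MIN): min(43, 35, 1) = 1
Root (MAX): max(-36, 1) = 1

1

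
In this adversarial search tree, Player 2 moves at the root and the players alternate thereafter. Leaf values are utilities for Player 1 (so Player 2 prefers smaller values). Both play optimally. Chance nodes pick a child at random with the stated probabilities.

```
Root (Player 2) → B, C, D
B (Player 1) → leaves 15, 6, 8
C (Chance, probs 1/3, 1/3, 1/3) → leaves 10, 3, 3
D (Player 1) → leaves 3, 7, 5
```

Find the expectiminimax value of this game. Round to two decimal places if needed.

B (Player 1): max(15, 6, 8) = 15
C (Chance): 1/3·10 + 1/3·3 + 1/3·3 = 5.33
D (Player 1): max(3, 7, 5) = 7
Root (Player 2): min(15, 5.33, 7) = 5.33

5.33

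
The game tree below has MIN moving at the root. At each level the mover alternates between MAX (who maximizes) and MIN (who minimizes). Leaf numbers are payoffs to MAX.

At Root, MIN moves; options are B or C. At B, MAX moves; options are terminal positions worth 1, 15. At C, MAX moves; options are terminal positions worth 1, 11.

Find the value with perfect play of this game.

11

B (MAX): max(1, 15) = 15
C (MAX): max(1, 11) = 11
Root (MIN): min(15, 11) = 11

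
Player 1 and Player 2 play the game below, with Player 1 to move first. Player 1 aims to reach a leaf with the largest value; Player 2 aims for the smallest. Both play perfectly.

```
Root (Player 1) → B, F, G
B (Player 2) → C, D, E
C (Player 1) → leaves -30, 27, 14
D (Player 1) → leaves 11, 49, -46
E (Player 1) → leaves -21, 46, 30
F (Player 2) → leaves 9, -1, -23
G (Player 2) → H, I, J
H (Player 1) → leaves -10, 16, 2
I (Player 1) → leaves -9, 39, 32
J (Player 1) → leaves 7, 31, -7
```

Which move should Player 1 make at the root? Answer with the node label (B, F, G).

C (Player 1): max(-30, 27, 14) = 27
D (Player 1): max(11, 49, -46) = 49
E (Player 1): max(-21, 46, 30) = 46
B (Player 2): min(27, 49, 46) = 27
F (Player 2): min(9, -1, -23) = -23
H (Player 1): max(-10, 16, 2) = 16
I (Player 1): max(-9, 39, 32) = 39
J (Player 1): max(7, 31, -7) = 31
G (Player 2): min(16, 39, 31) = 16
Root (Player 1): max(27, -23, 16) = 27
Player 1 picks the child with the highest value: B (value 27).

B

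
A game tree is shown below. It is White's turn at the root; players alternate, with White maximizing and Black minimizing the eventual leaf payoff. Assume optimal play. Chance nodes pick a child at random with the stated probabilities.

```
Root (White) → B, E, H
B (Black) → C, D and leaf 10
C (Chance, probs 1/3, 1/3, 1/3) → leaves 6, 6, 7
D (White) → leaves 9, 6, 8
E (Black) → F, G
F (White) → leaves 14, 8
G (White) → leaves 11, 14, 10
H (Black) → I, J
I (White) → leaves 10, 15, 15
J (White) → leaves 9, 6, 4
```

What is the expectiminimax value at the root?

C (Chance): 1/3·6 + 1/3·6 + 1/3·7 = 6.33
D (White): max(9, 6, 8) = 9
B (Black): min(6.33, 9, 10) = 6.33
F (White): max(14, 8) = 14
G (White): max(11, 14, 10) = 14
E (Black): min(14, 14) = 14
I (White): max(10, 15, 15) = 15
J (White): max(9, 6, 4) = 9
H (Black): min(15, 9) = 9
Root (White): max(6.33, 14, 9) = 14

14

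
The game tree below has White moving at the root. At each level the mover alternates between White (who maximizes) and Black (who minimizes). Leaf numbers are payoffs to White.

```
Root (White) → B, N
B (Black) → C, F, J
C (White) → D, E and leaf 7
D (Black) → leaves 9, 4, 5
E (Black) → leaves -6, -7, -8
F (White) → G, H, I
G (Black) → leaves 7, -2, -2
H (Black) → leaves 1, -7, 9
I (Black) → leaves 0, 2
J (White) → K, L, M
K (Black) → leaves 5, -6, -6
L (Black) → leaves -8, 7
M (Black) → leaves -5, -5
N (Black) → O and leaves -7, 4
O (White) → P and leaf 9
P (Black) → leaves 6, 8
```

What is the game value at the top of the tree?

-5

D (Black): min(9, 4, 5) = 4
E (Black): min(-6, -7, -8) = -8
C (White): max(4, -8, 7) = 7
G (Black): min(7, -2, -2) = -2
H (Black): min(1, -7, 9) = -7
I (Black): min(0, 2) = 0
F (White): max(-2, -7, 0) = 0
K (Black): min(5, -6, -6) = -6
L (Black): min(-8, 7) = -8
M (Black): min(-5, -5) = -5
J (White): max(-6, -8, -5) = -5
B (Black): min(7, 0, -5) = -5
P (Black): min(6, 8) = 6
O (White): max(6, 9) = 9
N (Black): min(9, -7, 4) = -7
Root (White): max(-5, -7) = -5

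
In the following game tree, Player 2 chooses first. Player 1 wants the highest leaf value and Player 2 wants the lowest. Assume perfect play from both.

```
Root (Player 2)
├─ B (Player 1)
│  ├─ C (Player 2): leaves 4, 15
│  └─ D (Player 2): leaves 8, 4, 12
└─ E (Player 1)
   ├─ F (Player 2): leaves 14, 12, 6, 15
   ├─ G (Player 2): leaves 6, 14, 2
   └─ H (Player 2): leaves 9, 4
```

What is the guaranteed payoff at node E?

6

F: min(14, 12, 6, 15) = 6
G: min(6, 14, 2) = 2
H: min(9, 4) = 4
E: max(6, 2, 4) = 6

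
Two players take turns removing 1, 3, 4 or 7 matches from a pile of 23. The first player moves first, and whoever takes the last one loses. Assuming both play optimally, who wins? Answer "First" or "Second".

Compute winning (W) and losing (L) positions by backward induction:
i:   0  1  2  3  4  5  6  7  8  9 10 11 12 13 14 15 16 17 18 19 20 21 22 23
     W  L  W  L  W  W  W  W  W  L  W  L  W  W  W  W  W  L  W  L  W  W  W  W
Position 23 is W, so the first player wins.

First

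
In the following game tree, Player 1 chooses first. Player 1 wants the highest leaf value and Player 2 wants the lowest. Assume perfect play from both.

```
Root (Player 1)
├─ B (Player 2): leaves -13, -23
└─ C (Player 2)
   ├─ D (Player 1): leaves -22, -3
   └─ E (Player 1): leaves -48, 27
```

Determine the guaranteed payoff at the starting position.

B (Player 2): min(-13, -23) = -23
D (Player 1): max(-22, -3) = -3
E (Player 1): max(-48, 27) = 27
C (Player 2): min(-3, 27) = -3
Root (Player 1): max(-23, -3) = -3

-3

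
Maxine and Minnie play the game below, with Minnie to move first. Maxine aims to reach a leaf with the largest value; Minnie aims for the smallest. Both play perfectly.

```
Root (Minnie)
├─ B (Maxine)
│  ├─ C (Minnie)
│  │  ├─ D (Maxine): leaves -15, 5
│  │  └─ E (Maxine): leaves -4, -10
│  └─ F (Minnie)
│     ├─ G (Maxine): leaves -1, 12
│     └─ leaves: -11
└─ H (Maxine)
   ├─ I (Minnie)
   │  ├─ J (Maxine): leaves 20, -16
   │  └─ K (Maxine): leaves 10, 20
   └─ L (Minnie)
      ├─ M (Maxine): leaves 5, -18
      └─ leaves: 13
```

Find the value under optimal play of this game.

-4

D (Maxine): max(-15, 5) = 5
E (Maxine): max(-4, -10) = -4
C (Minnie): min(5, -4) = -4
G (Maxine): max(-1, 12) = 12
F (Minnie): min(12, -11) = -11
B (Maxine): max(-4, -11) = -4
J (Maxine): max(20, -16) = 20
K (Maxine): max(10, 20) = 20
I (Minnie): min(20, 20) = 20
M (Maxine): max(5, -18) = 5
L (Minnie): min(5, 13) = 5
H (Maxine): max(20, 5) = 20
Root (Minnie): min(-4, 20) = -4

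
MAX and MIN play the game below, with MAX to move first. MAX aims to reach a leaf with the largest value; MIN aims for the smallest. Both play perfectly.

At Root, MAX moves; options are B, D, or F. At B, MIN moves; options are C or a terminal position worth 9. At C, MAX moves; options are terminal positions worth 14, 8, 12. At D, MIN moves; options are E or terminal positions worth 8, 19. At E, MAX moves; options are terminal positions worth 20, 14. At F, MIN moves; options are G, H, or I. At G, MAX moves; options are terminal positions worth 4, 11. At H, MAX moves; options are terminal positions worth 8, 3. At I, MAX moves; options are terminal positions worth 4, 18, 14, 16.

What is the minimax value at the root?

C (MAX): max(14, 8, 12) = 14
B (MIN): min(14, 9) = 9
E (MAX): max(20, 14) = 20
D (MIN): min(20, 8, 19) = 8
G (MAX): max(4, 11) = 11
H (MAX): max(8, 3) = 8
I (MAX): max(4, 18, 14, 16) = 18
F (MIN): min(11, 8, 18) = 8
Root (MAX): max(9, 8, 8) = 9

9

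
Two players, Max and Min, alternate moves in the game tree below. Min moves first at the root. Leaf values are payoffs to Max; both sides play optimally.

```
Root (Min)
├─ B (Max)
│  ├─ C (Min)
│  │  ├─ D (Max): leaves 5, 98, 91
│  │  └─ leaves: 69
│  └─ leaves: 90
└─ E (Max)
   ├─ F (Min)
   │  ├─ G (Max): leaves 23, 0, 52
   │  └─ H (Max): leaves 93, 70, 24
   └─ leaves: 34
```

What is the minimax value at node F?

52

G: max(23, 0, 52) = 52
H: max(93, 70, 24) = 93
F: min(52, 93) = 52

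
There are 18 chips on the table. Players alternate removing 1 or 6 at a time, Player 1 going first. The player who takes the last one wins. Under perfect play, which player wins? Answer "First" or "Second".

Second

i:   0  1  2  3  4  5  6  7  8  9 10 11 12 13 14 15 16 17 18
     L  W  L  W  L  W  W  L  W  L  W  L  W  W  L  W  L  W  L
Position 18 is L, so the second player wins.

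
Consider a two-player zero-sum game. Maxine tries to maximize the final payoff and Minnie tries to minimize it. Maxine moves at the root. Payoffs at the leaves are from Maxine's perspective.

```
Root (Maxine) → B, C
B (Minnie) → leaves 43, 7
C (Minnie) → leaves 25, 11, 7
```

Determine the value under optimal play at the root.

7

B (Minnie): min(43, 7) = 7
C (Minnie): min(25, 11, 7) = 7
Root (Maxine): max(7, 7) = 7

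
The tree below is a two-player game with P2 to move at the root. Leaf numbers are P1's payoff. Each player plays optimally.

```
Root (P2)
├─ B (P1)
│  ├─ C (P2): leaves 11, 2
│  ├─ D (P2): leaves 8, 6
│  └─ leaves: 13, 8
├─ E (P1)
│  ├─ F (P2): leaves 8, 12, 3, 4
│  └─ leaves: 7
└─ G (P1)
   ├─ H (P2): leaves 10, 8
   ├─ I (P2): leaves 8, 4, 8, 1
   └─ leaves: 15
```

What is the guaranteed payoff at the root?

C (P2): min(11, 2) = 2
D (P2): min(8, 6) = 6
B (P1): max(2, 6, 13, 8) = 13
F (P2): min(8, 12, 3, 4) = 3
E (P1): max(3, 7) = 7
H (P2): min(10, 8) = 8
I (P2): min(8, 4, 8, 1) = 1
G (P1): max(8, 1, 15) = 15
Root (P2): min(13, 7, 15) = 7

7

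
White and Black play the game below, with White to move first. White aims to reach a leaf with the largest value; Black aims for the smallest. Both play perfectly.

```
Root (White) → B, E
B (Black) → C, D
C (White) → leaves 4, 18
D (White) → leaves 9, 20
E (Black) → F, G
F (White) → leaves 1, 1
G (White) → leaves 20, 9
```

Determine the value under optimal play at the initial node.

C (White): max(4, 18) = 18
D (White): max(9, 20) = 20
B (Black): min(18, 20) = 18
F (White): max(1, 1) = 1
G (White): max(20, 9) = 20
E (Black): min(1, 20) = 1
Root (White): max(18, 1) = 18

18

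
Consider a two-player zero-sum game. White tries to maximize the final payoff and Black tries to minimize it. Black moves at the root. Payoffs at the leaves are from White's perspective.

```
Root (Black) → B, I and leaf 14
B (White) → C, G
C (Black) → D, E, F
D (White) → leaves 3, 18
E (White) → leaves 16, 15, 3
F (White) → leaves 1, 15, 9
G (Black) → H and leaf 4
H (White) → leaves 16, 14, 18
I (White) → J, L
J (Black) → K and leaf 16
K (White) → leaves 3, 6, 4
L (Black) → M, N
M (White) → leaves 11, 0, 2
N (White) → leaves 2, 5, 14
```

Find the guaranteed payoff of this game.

D (White): max(3, 18) = 18
E (White): max(16, 15, 3) = 16
F (White): max(1, 15, 9) = 15
C (Black): min(18, 16, 15) = 15
H (White): max(16, 14, 18) = 18
G (Black): min(18, 4) = 4
B (White): max(15, 4) = 15
K (White): max(3, 6, 4) = 6
J (Black): min(6, 16) = 6
M (White): max(11, 0, 2) = 11
N (White): max(2, 5, 14) = 14
L (Black): min(11, 14) = 11
I (White): max(6, 11) = 11
Root (Black): min(15, 11, 14) = 11

11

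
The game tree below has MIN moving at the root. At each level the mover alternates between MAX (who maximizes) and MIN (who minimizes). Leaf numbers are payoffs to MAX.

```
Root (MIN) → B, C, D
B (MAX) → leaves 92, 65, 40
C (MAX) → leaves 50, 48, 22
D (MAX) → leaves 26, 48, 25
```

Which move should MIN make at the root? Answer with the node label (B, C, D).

B (MAX): max(92, 65, 40) = 92
C (MAX): max(50, 48, 22) = 50
D (MAX): max(26, 48, 25) = 48
Root (MIN): min(92, 50, 48) = 48
MIN picks the child with the lowest value: D (value 48).

D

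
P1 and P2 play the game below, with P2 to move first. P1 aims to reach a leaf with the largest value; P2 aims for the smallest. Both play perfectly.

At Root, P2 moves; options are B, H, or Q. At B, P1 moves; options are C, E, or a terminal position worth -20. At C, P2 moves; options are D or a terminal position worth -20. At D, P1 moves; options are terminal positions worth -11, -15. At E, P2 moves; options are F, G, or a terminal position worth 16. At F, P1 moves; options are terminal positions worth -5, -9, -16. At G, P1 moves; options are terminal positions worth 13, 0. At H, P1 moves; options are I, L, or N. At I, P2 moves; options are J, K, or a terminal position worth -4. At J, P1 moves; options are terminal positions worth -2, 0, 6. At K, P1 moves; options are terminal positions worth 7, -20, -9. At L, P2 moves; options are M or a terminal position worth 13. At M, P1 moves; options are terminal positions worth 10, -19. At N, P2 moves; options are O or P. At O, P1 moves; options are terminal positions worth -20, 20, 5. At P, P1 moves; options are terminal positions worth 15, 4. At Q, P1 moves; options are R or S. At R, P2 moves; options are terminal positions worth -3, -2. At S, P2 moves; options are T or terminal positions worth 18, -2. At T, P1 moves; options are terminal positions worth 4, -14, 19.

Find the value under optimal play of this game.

-5

D (P1): max(-11, -15) = -11
C (P2): min(-11, -20) = -20
F (P1): max(-5, -9, -16) = -5
G (P1): max(13, 0) = 13
E (P2): min(-5, 13, 16) = -5
B (P1): max(-20, -5, -20) = -5
J (P1): max(-2, 0, 6) = 6
K (P1): max(7, -20, -9) = 7
I (P2): min(6, 7, -4) = -4
M (P1): max(10, -19) = 10
L (P2): min(10, 13) = 10
O (P1): max(-20, 20, 5) = 20
P (P1): max(15, 4) = 15
N (P2): min(20, 15) = 15
H (P1): max(-4, 10, 15) = 15
R (P2): min(-3, -2) = -3
T (P1): max(4, -14, 19) = 19
S (P2): min(19, 18, -2) = -2
Q (P1): max(-3, -2) = -2
Root (P2): min(-5, 15, -2) = -5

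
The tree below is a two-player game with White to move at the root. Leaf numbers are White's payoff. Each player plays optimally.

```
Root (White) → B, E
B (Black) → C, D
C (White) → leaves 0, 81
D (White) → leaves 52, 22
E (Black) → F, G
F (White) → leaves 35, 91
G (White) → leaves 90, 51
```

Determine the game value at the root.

C (White): max(0, 81) = 81
D (White): max(52, 22) = 52
B (Black): min(81, 52) = 52
F (White): max(35, 91) = 91
G (White): max(90, 51) = 90
E (Black): min(91, 90) = 90
Root (White): max(52, 90) = 90

90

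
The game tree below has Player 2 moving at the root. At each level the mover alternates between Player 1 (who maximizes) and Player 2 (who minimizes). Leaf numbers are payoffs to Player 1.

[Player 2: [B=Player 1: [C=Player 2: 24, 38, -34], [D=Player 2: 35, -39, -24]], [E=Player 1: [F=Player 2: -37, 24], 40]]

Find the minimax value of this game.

-34

C (Player 2): min(24, 38, -34) = -34
D (Player 2): min(35, -39, -24) = -39
B (Player 1): max(-34, -39) = -34
F (Player 2): min(-37, 24) = -37
E (Player 1): max(-37, 40) = 40
Root (Player 2): min(-34, 40) = -34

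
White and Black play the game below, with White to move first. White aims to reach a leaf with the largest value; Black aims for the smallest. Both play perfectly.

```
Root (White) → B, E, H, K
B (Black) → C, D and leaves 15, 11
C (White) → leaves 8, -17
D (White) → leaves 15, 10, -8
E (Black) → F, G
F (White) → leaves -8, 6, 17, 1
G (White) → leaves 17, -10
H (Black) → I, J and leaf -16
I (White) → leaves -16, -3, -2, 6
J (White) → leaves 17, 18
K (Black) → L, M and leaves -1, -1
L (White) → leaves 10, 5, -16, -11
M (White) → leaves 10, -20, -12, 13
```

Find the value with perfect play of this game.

C (White): max(8, -17) = 8
D (White): max(15, 10, -8) = 15
B (Black): min(8, 15, 15, 11) = 8
F (White): max(-8, 6, 17, 1) = 17
G (White): max(17, -10) = 17
E (Black): min(17, 17) = 17
I (White): max(-16, -3, -2, 6) = 6
J (White): max(17, 18) = 18
H (Black): min(6, 18, -16) = -16
L (White): max(10, 5, -16, -11) = 10
M (White): max(10, -20, -12, 13) = 13
K (Black): min(10, 13, -1, -1) = -1
Root (White): max(8, 17, -16, -1) = 17

17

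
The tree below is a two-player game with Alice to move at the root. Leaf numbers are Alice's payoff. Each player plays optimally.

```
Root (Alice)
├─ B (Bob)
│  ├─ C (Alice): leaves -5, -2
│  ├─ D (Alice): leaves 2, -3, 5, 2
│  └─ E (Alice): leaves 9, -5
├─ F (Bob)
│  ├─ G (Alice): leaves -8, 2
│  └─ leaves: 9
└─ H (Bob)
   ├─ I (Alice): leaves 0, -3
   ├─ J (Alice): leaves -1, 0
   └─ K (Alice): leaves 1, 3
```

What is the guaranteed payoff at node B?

-2

C: max(-5, -2) = -2
D: max(2, -3, 5, 2) = 5
E: max(9, -5) = 9
B: min(-2, 5, 9) = -2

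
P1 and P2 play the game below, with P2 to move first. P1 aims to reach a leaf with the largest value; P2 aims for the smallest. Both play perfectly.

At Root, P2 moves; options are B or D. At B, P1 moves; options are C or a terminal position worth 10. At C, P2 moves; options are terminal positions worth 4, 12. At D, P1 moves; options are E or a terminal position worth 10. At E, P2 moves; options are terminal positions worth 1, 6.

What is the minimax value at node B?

10

C: min(4, 12) = 4
B: max(4, 10) = 10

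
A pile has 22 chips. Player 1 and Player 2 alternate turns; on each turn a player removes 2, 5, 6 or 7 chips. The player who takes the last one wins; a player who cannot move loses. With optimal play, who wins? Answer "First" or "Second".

First

Mark each pile size as W (mover wins) or L (mover loses):
i:   0  1  2  3  4  5  6  7  8  9 10 11 12 13 14 15 16 17 18 19 20 21 22
     L  L  W  W  L  W  W  W  W  W  W  W  L  L  W  W  L  W  W  W  W  W  W
Position 22 is W, so the first player wins.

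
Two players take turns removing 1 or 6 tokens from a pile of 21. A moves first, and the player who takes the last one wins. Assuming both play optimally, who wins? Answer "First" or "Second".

Second

Compute winning (W) and losing (L) positions by backward induction:
i:   0  1  2  3  4  5  6  7  8  9 10 11 12 13 14 15 16 17 18 19 20 21
     L  W  L  W  L  W  W  L  W  L  W  L  W  W  L  W  L  W  L  W  W  L
Position 21 is L, so the second player wins.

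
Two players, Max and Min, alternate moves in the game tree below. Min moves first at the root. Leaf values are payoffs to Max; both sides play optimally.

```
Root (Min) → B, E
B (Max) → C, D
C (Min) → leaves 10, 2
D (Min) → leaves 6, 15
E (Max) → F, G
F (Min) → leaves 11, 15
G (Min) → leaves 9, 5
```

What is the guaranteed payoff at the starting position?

6

C (Min): min(10, 2) = 2
D (Min): min(6, 15) = 6
B (Max): max(2, 6) = 6
F (Min): min(11, 15) = 11
G (Min): min(9, 5) = 5
E (Max): max(11, 5) = 11
Root (Min): min(6, 11) = 6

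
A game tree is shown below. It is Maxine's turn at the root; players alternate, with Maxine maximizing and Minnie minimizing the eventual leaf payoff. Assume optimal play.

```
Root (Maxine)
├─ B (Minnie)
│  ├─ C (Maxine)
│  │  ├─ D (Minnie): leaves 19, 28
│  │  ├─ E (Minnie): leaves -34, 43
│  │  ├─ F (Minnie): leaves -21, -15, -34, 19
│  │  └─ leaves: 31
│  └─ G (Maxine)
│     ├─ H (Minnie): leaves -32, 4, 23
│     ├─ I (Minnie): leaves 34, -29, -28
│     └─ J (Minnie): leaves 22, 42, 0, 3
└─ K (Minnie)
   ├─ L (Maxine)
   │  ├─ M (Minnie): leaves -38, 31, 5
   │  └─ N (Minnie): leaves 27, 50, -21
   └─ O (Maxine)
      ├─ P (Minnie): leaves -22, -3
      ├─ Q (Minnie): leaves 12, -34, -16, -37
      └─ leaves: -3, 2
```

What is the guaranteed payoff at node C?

31

D: min(19, 28) = 19
E: min(-34, 43) = -34
F: min(-21, -15, -34, 19) = -34
C: max(19, -34, -34, 31) = 31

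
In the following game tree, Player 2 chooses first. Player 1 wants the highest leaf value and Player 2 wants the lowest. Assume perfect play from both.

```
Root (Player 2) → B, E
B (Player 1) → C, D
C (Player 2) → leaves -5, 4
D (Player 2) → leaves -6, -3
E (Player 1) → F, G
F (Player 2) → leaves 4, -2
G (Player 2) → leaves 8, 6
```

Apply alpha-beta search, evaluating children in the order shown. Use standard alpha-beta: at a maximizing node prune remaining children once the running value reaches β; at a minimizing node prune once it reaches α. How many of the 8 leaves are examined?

C [α=-∞,β=+∞]: v=-5
D [α=-5,β=+∞]: v=-6 after child 1 ≤ α → α-cutoff, skip 1
B [α=-∞,β=+∞]: v=-5
F [α=-∞,β=-5]: v=-2
E [α=-∞,β=-5]: v=-2 after child 1 ≥ β → β-cutoff, skip 1
Root [α=-∞,β=+∞]: v=-5
Leaves evaluated: 5 of 8.

5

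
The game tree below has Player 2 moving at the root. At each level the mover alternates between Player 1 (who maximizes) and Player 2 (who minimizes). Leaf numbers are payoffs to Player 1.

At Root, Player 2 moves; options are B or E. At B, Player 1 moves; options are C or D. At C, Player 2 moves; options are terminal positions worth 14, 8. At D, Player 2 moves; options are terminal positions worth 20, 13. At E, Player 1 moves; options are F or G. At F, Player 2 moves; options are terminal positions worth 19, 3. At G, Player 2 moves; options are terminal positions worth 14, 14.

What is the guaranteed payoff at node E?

14

F: min(19, 3) = 3
G: min(14, 14) = 14
E: max(3, 14) = 14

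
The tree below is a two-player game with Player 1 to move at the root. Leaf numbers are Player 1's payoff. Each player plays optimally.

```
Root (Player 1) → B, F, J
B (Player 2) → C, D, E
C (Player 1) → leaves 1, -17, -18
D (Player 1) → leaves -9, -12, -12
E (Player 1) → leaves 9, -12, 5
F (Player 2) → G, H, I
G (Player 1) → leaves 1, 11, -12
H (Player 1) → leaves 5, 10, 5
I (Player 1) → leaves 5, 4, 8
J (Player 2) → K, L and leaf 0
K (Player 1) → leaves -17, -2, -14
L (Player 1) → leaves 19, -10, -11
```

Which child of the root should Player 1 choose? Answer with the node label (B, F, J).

F

C (Player 1): max(1, -17, -18) = 1
D (Player 1): max(-9, -12, -12) = -9
E (Player 1): max(9, -12, 5) = 9
B (Player 2): min(1, -9, 9) = -9
G (Player 1): max(1, 11, -12) = 11
H (Player 1): max(5, 10, 5) = 10
I (Player 1): max(5, 4, 8) = 8
F (Player 2): min(11, 10, 8) = 8
K (Player 1): max(-17, -2, -14) = -2
L (Player 1): max(19, -10, -11) = 19
J (Player 2): min(-2, 19, 0) = -2
Root (Player 1): max(-9, 8, -2) = 8
Player 1 picks the child with the highest value: F (value 8).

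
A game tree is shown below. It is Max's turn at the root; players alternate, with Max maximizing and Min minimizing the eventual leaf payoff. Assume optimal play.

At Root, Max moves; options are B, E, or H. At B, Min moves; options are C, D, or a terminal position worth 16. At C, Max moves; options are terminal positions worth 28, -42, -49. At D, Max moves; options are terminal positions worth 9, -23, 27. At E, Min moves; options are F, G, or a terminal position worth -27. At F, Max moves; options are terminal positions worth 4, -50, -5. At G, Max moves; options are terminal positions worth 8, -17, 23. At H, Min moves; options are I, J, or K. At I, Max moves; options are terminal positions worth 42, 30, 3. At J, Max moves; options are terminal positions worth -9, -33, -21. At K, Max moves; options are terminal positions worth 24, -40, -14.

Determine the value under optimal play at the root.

C (Max): max(28, -42, -49) = 28
D (Max): max(9, -23, 27) = 27
B (Min): min(28, 27, 16) = 16
F (Max): max(4, -50, -5) = 4
G (Max): max(8, -17, 23) = 23
E (Min): min(4, 23, -27) = -27
I (Max): max(42, 30, 3) = 42
J (Max): max(-9, -33, -21) = -9
K (Max): max(24, -40, -14) = 24
H (Min): min(42, -9, 24) = -9
Root (Max): max(16, -27, -9) = 16

16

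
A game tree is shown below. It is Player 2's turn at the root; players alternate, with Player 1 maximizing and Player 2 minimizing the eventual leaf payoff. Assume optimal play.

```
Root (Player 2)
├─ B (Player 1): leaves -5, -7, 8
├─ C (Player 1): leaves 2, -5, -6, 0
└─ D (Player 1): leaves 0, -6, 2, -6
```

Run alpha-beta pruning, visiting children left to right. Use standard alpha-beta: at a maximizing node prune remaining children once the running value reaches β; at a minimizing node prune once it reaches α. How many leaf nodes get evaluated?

10

B [α=-∞,β=+∞]: v=8
C [α=-∞,β=8]: v=2
D [α=-∞,β=2]: v=2 after child 3 ≥ β → β-cutoff, skip 1
Root [α=-∞,β=+∞]: v=2
Leaves evaluated: 10 of 11.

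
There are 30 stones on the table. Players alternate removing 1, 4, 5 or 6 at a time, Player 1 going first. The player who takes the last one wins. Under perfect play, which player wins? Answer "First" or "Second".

First

Positions where the player to move wins (W) vs loses (L):
i:   0  1  2  3  4  5  6  7  8  9 10 11 12 13 14 15 16 17 18 19 20 21 22 23 24 25 26 27 28 29 30
     L  W  L  W  W  W  W  W  W  L  W  L  W  W  W  W  W  W  L  W  L  W  W  W  W  W  W  L  W  L  W
Position 30 is W, so the first player wins.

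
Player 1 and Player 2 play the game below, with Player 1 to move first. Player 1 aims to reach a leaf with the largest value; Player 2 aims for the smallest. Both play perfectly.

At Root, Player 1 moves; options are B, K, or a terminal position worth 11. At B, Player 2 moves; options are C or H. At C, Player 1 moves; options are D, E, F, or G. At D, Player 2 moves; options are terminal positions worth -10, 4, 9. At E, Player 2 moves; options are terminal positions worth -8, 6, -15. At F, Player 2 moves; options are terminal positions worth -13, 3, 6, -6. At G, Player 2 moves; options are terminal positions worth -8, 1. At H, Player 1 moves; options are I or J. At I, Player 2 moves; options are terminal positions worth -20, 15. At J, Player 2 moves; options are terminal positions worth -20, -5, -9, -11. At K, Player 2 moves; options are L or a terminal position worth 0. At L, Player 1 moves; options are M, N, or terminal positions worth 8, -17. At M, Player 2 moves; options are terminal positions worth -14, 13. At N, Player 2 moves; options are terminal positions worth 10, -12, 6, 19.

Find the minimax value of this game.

D (Player 2): min(-10, 4, 9) = -10
E (Player 2): min(-8, 6, -15) = -15
F (Player 2): min(-13, 3, 6, -6) = -13
G (Player 2): min(-8, 1) = -8
C (Player 1): max(-10, -15, -13, -8) = -8
I (Player 2): min(-20, 15) = -20
J (Player 2): min(-20, -5, -9, -11) = -20
H (Player 1): max(-20, -20) = -20
B (Player 2): min(-8, -20) = -20
M (Player 2): min(-14, 13) = -14
N (Player 2): min(10, -12, 6, 19) = -12
L (Player 1): max(-14, -12, 8, -17) = 8
K (Player 2): min(8, 0) = 0
Root (Player 1): max(-20, 0, 11) = 11

11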